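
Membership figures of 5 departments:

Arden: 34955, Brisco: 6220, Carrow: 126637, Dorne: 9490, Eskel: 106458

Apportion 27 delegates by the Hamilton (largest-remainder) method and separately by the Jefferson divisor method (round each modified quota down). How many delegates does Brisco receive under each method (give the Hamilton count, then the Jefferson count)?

Hamilton: Arden 3, Brisco 1, Carrow 12, Dorne 1, Eskel 10.
Jefferson: Arden 3, Brisco 0, Carrow 13, Dorne 0, Eskel 11.
Brisco gets 1 under Hamilton and 0 under Jefferson.

1 and 0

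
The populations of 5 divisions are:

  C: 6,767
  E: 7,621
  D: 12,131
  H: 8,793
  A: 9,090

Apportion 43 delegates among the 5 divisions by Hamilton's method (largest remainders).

C 7; E 7; D 12; H 8; A 9

The standard divisor is 44402/43 ≈ 1032.605.
Standard quotas: C 6.5533, E 7.3804, D 11.7480, H 8.5154, A 8.8030.
Lower quotas: C 6, E 7, D 11, H 8, A 8 (sum 40, leaving 3 seats).
Remainders in descending order: A 0.8030, D 0.7480, C 0.5533, H 0.5154, E 0.3804.
Largest remainders: A, D, C receive the extra seats.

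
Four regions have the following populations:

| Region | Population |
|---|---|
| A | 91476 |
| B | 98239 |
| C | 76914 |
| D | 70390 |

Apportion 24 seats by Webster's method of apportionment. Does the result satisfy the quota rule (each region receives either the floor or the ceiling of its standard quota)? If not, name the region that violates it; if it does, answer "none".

none

Standard quotas: A 6.514, B 6.996, C 5.477, D 5.013.
Webster allocation: A 7, B 7, C 5, D 5.
Every allocation lies between the lower and upper quota.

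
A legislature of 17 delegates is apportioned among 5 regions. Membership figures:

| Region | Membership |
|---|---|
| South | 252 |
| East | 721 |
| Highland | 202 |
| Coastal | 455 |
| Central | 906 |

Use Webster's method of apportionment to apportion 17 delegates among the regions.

Standard divisor 2536/17 ≈ 149.176; standard quotas: South 1.689, East 4.833, Highland 1.354, Coastal 3.050, Central 6.073.
Rounding to the nearest integer gives South 2, East 5, Highland 1, Coastal 3, Central 6 — total 17, matching the house size, so no adjustment is needed.

South 2; East 5; Highland 1; Coastal 3; Central 6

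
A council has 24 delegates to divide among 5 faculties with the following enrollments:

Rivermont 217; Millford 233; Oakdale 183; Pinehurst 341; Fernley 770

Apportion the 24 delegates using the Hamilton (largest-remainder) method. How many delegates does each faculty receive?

Standard divisor: 1744 ÷ 24 ≈ 72.667.
Standard quotas: Rivermont 2.986, Millford 3.206, Oakdale 2.518, Pinehurst 4.693, Fernley 10.596.
Lower quotas: Rivermont 2, Millford 3, Oakdale 2, Pinehurst 4, Fernley 10 (sum 21, leaving 3 seats).
Remainders in descending order: Rivermont 0.986, Pinehurst 0.693, Fernley 0.596, Oakdale 0.518, Millford 0.206.
The surplus seats go to Rivermont, Pinehurst, Fernley.

Rivermont: 3; Millford: 3; Oakdale: 2; Pinehurst: 5; Fernley: 11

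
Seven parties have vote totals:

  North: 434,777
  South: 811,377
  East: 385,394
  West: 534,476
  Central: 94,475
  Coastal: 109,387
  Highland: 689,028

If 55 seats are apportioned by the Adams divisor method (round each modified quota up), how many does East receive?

7

Standard divisor 3058914/55 ≈ 55616.618; standard quotas: North 7.817, South 14.589, East 6.929, West 9.610, Central 1.699, Coastal 1.967, Highland 12.389.
Rounding up gives 8, 15, 7, 10, 2, 2, 13 = 57 seats, so the divisor must be adjusted.
With modified divisor 58700: modified quotas North 7.407, South 13.822, East 6.565, West 9.105, Central 1.609, Coastal 1.863, Highland 11.738.
Rounding up: North 8, South 14, East 7, West 10, Central 2, Coastal 2, Highland 12 (total 55).
East receives 7.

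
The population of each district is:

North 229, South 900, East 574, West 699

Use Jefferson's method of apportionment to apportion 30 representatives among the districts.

North 3, South 11, East 7, West 9

Standard divisor 2402/30 ≈ 80.067; standard quotas: North 2.860, South 11.241, East 7.169, West 8.730.
Rounding down gives 2, 11, 7, 8 = 28 seats, so the divisor must be adjusted.
With modified divisor 75.7: modified quotas North 3.025, South 11.889, East 7.583, West 9.234.
Rounding down: North 3, South 11, East 7, West 9 (total 30).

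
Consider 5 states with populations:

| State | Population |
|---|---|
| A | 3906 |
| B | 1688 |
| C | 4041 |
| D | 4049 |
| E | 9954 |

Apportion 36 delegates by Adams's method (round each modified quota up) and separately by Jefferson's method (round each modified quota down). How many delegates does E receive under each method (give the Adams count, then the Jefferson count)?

Adams: A 6, B 3, C 6, D 6, E 15.
Jefferson: A 6, B 2, C 6, D 6, E 16.
E gets 15 under Adams and 16 under Jefferson.

15 and 16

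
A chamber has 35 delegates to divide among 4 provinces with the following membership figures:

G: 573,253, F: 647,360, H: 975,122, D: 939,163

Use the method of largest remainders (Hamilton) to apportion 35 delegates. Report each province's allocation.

Total 3134898; standard divisor 3134898/35 ≈ 89568.514.
Standard quotas: G 6.4002, F 7.2275, H 10.8869, D 10.4854.
Lower quotas: G 6, F 7, H 10, D 10 (sum 33, leaving 2 seats).
Remainders in descending order: H 0.8869, D 0.4854, G 0.4002, F 0.2275.
Largest remainders: H, D receive the extra seats.

G: 6, F: 7, H: 11, D: 11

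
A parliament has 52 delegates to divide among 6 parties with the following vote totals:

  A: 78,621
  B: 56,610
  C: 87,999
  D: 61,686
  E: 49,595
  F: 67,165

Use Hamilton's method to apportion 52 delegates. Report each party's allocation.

Total 401676; standard divisor 401676/52 ≈ 7724.538.
Standard quotas: A 10.1781, B 7.3286, C 11.3921, D 7.9857, E 6.4204, F 8.6950.
Lower quotas: A 10, B 7, C 11, D 7, E 6, F 8 (sum 49, leaving 3 seats).
Remainders in descending order: D 0.9857, F 0.6950, E 0.4204, C 0.3921, B 0.3286, A 0.1781.
Largest remainders: D, F, E receive the extra seats.

A: 10, B: 7, C: 11, D: 8, E: 7, F: 9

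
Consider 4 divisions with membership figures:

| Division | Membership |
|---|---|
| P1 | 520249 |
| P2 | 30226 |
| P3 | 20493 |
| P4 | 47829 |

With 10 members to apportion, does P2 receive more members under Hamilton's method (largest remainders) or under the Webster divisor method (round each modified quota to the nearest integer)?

Hamilton

Hamilton: P1 8, P2 1, P3 0, P4 1.
Webster: P1 9, P2 0, P3 0, P4 1.
P2 gets 1 under Hamilton and 0 under Webster.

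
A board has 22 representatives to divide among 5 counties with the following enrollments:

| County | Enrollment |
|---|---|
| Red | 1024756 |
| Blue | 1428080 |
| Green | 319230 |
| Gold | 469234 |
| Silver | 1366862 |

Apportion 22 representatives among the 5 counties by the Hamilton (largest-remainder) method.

Red=5, Blue=7, Green=1, Gold=2, Silver=7

The standard divisor is 4608162/22 ≈ 209461.909.
Standard quotas: Red 4.8923, Blue 6.8179, Green 1.5240, Gold 2.2402, Silver 6.5256.
Lower quotas: Red 4, Blue 6, Green 1, Gold 2, Silver 6 (sum 19, leaving 3 seats).
Remainders in descending order: Red 0.8923, Blue 0.8179, Silver 0.5256, Green 0.5240, Gold 0.2402.
Largest remainders: Red, Blue, Silver receive the extra seats.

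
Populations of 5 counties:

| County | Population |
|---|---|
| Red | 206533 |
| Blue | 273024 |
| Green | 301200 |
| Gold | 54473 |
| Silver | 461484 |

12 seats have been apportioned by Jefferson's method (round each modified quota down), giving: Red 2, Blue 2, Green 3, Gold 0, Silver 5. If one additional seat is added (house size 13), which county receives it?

Priority for the next seat is population ÷ (current seats + 1).
Priorities: Red 68844.333, Blue 91008.000, Green 75300.000, Gold 54473.000, Silver 76914.000.
Highest priority: Blue.

Blue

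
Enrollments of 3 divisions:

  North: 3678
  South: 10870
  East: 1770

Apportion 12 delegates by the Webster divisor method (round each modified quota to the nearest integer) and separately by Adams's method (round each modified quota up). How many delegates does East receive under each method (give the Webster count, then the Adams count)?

Webster: North 3, South 8, East 1.
Adams: North 3, South 7, East 2.
East gets 1 under Webster and 2 under Adams.

1 and 2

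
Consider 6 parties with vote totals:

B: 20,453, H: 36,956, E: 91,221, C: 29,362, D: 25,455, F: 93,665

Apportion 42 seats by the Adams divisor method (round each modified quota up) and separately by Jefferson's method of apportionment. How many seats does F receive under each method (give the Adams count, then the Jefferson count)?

13 and 14

Adams: B 3, H 5, E 13, C 4, D 4, F 13.
Jefferson: B 3, H 5, E 13, C 4, D 3, F 14.
F gets 13 under Adams and 14 under Jefferson.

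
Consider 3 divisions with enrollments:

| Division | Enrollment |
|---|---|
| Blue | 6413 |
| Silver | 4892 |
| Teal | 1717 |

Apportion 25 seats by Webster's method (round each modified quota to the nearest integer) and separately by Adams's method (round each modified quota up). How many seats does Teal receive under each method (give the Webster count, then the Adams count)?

3 and 4

Webster: Blue 12, Silver 10, Teal 3.
Adams: Blue 12, Silver 9, Teal 4.
Teal gets 3 under Webster and 4 under Adams.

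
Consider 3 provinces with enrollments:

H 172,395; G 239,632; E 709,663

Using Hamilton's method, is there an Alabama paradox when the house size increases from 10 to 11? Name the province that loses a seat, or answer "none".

none

At 10 seats: H 2, G 2, E 6.
At 11 seats: H 2, G 2, E 7.
No province's allocation decreased.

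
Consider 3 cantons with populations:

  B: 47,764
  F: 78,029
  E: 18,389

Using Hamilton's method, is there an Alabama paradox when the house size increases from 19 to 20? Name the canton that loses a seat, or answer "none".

E

At 19 seats: B 6, F 10, E 3.
At 20 seats: B 7, F 11, E 2.
E drops from 3 to 2.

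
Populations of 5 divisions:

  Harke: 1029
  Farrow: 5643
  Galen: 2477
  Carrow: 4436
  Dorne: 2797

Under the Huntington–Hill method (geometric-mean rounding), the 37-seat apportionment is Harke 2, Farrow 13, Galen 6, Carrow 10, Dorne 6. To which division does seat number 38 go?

Priority for the next seat is population ÷ (√(s·(s+1))).
Priorities: Harke 420.087, Farrow 418.287, Galen 382.209, Carrow 422.956, Dorne 431.586.
Highest priority: Dorne.

Dorne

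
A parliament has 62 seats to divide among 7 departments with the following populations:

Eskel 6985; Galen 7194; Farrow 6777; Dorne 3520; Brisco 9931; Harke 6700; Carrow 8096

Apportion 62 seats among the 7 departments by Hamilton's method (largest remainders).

The standard divisor is 49203/62 ≈ 793.597.
Standard quotas: Eskel 8.8017, Galen 9.0651, Farrow 8.5396, Dorne 4.4355, Brisco 12.5139, Harke 8.4426, Carrow 10.2017.
Lower quotas: Eskel 8, Galen 9, Farrow 8, Dorne 4, Brisco 12, Harke 8, Carrow 10 (sum 59, leaving 3 seats).
Remainders in descending order: Eskel 0.8017, Farrow 0.5396, Brisco 0.5139, Harke 0.4426, Dorne 0.4355, Carrow 0.2017, Galen 0.0651.
Largest remainders: Eskel, Farrow, Brisco receive the extra seats.

Eskel=9, Galen=9, Farrow=9, Dorne=4, Brisco=13, Harke=8, Carrow=10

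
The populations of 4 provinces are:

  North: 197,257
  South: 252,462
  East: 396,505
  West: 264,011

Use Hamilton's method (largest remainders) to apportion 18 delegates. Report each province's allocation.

North=3, South=4, East=7, West=4

Standard divisor: 1110235 ÷ 18 ≈ 61679.722.
Standard quotas: North 3.1981, South 4.0931, East 6.4284, West 4.2804.
Lower quotas: North 3, South 4, East 6, West 4 (sum 17, leaving 1 seat).
Remainders in descending order: East 0.4284, West 0.2804, North 0.1981, South 0.0931.
Largest remainder: East receives the extra seat.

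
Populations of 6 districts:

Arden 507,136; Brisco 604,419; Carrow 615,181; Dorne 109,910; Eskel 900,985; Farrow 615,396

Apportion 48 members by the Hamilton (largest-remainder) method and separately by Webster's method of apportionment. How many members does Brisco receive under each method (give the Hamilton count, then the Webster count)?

9 and 8

Hamilton: Arden 7, Brisco 9, Carrow 9, Dorne 1, Eskel 13, Farrow 9.
Webster: Arden 7, Brisco 8, Carrow 9, Dorne 2, Eskel 13, Farrow 9.
Brisco gets 9 under Hamilton and 8 under Webster.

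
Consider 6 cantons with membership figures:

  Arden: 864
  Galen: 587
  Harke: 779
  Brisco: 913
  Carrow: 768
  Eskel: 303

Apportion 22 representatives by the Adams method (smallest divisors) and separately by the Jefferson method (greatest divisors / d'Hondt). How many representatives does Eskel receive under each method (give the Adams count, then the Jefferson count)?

Adams: Arden 4, Galen 3, Harke 4, Brisco 5, Carrow 4, Eskel 2.
Jefferson: Arden 5, Galen 3, Harke 4, Brisco 5, Carrow 4, Eskel 1.
Eskel gets 2 under Adams and 1 under Jefferson.

2 and 1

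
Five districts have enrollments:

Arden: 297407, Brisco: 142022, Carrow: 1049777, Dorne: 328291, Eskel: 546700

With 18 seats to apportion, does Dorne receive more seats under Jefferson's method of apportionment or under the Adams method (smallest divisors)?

Jefferson: Arden 2, Brisco 1, Carrow 9, Dorne 2, Eskel 4.
Adams: Arden 2, Brisco 1, Carrow 8, Dorne 3, Eskel 4.
Dorne gets 2 under Jefferson and 3 under Adams.

Adams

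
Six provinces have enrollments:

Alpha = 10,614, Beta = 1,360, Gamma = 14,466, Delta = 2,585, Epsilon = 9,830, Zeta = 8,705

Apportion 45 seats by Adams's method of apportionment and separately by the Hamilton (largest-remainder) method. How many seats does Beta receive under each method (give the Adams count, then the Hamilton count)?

2 and 1

Adams: Alpha 10, Beta 2, Gamma 13, Delta 3, Epsilon 9, Zeta 8.
Hamilton: Alpha 10, Beta 1, Gamma 14, Delta 3, Epsilon 9, Zeta 8.
Beta gets 2 under Adams and 1 under Hamilton.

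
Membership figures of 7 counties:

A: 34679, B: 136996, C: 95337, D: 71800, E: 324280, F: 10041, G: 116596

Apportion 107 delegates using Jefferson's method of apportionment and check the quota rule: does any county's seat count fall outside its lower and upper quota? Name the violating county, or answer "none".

E

Standard quotas: A 4.699, B 18.562, C 12.917, D 9.728, E 43.937, F 1.360, G 15.798.
Jefferson allocation: A 4, B 19, C 13, D 9, E 45, F 1, G 16.
E has quota 43.937 (lower 43, upper 44) but receives 45 — outside the quota interval.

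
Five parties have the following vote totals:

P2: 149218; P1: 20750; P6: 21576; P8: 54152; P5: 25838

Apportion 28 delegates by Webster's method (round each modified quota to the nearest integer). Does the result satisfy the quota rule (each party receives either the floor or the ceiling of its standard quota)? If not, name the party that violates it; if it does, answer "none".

none

Standard quotas: P2 15.387, P1 2.140, P6 2.225, P8 5.584, P5 2.664.
Webster allocation: P2 15, P1 2, P6 2, P8 6, P5 3.
Every allocation lies between the lower and upper quota.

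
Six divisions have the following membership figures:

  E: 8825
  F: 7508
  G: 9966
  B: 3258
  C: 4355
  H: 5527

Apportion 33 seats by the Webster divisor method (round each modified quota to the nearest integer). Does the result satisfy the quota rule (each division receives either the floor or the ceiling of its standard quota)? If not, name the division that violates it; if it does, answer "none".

none

Standard quotas: E 7.384, F 6.282, G 8.339, B 2.726, C 3.644, H 4.625.
Webster allocation: E 7, F 6, G 8, B 3, C 4, H 5.
Every allocation lies between the lower and upper quota.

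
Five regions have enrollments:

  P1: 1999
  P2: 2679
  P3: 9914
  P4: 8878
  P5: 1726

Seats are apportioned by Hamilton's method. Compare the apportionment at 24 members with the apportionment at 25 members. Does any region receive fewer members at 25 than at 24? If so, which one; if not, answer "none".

At 24 seats: P1 2, P2 3, P3 9, P4 8, P5 2.
At 25 seats: P1 2, P2 2, P3 10, P4 9, P5 2.
P2 drops from 3 to 2.

P2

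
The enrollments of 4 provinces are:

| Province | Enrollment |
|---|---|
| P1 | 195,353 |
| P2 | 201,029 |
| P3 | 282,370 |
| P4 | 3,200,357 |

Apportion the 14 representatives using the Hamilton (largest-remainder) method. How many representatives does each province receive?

Standard divisor: 3879109 ÷ 14 ≈ 277079.214.
Standard quotas: P1 0.7050, P2 0.7255, P3 1.0191, P4 11.5503.
Lower quotas: P1 0, P2 0, P3 1, P4 11 (sum 12, leaving 2 seats).
Remainders in descending order: P2 0.7255, P1 0.7050, P4 0.5503, P3 0.0191.
The surplus seats go to P2, P1.

P1: 1, P2: 1, P3: 1, P4: 11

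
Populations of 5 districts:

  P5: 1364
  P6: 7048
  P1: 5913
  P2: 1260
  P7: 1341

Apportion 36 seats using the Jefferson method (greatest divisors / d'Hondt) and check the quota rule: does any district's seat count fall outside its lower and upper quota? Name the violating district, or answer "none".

none

Standard quotas: P5 2.901, P6 14.990, P1 12.576, P2 2.680, P7 2.852.
Jefferson allocation: P5 3, P6 15, P1 13, P2 2, P7 3.
Every allocation lies between the lower and upper quota.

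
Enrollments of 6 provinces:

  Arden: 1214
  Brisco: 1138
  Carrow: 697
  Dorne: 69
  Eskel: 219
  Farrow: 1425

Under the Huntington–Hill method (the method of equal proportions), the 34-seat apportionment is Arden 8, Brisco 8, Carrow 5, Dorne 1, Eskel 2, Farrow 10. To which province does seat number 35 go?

Priority for the next seat is population ÷ (√(s·(s+1))).
Priorities: Arden 143.071, Brisco 134.115, Carrow 127.254, Dorne 48.790, Eskel 89.406, Farrow 135.868.
Highest priority: Arden.

Arden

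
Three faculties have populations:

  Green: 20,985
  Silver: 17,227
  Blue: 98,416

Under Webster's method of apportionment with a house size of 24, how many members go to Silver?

Standard divisor 136628/24 ≈ 5692.833; standard quotas: Green 3.686, Silver 3.026, Blue 17.288.
Rounding to the nearest integer gives Green 4, Silver 3, Blue 17 — total 24, matching the house size, so no adjustment is needed.
Silver receives 3.

3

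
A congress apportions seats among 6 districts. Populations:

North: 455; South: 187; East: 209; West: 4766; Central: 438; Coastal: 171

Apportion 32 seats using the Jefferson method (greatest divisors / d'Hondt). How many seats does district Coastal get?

Standard divisor 6226/32 ≈ 194.562; standard quotas: North 2.339, South 0.961, East 1.074, West 24.496, Central 2.251, Coastal 0.879.
Rounding down gives 2, 0, 1, 24, 2, 0 = 29 seats, so the divisor must be adjusted.
With modified divisor 180: modified quotas North 2.528, South 1.039, East 1.161, West 26.478, Central 2.433, Coastal 0.950.
Rounding down: North 2, South 1, East 1, West 26, Central 2, Coastal 0 (total 32).
Coastal receives 0.

0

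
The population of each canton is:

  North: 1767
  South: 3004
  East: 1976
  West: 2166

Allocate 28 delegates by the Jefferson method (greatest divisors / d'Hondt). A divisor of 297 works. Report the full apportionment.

North=5; South=10; East=6; West=7

With modified divisor 297: modified quotas North 5.949, South 10.114, East 6.653, West 7.293.
Rounding down: North 5, South 10, East 6, West 7 (total 28).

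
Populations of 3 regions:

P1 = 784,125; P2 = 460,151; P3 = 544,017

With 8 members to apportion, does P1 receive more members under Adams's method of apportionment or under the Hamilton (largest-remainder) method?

Hamilton

Adams: P1 3, P2 2, P3 3.
Hamilton: P1 4, P2 2, P3 2.
P1 gets 3 under Adams and 4 under Hamilton.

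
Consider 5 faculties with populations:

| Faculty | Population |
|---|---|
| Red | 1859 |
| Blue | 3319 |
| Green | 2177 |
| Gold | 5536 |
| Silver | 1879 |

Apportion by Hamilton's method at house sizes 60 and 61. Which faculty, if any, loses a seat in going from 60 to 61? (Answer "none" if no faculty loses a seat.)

Red

At 60 seats: Red 8, Blue 13, Green 9, Gold 22, Silver 8.
At 61 seats: Red 7, Blue 14, Green 9, Gold 23, Silver 8.
Red drops from 8 to 7.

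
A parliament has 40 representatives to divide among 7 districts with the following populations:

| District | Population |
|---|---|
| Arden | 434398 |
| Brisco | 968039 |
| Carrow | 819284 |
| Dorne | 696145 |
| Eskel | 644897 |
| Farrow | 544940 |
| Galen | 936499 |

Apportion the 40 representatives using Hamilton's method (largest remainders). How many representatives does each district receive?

Arden: 3, Brisco: 8, Carrow: 7, Dorne: 6, Eskel: 5, Farrow: 4, Galen: 7

Total 5044202; standard divisor 5044202/40 ≈ 126105.05.
Standard quotas: Arden 3.4447, Brisco 7.6764, Carrow 6.4968, Dorne 5.5204, Eskel 5.1140, Farrow 4.3213, Galen 7.4263.
Lower quotas: Arden 3, Brisco 7, Carrow 6, Dorne 5, Eskel 5, Farrow 4, Galen 7 (sum 37, leaving 3 seats).
Remainders in descending order: Brisco 0.6764, Dorne 0.5204, Carrow 0.4968, Arden 0.4447, Galen 0.4263, Farrow 0.3213, Eskel 0.1140.
Largest remainders: Brisco, Dorne, Carrow receive the extra seats.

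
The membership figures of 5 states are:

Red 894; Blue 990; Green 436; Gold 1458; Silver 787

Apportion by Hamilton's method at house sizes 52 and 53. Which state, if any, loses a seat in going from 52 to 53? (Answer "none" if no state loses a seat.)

none

At 52 seats: Red 10, Blue 11, Green 5, Gold 17, Silver 9.
At 53 seats: Red 10, Blue 12, Green 5, Gold 17, Silver 9.
No state's allocation decreased.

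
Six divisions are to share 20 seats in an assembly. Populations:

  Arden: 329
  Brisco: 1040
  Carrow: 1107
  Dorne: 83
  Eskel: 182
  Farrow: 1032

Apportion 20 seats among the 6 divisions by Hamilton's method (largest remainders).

Arden 2, Brisco 6, Carrow 6, Dorne 0, Eskel 1, Farrow 5

Total 3773; standard divisor 3773/20 ≈ 188.65.
Standard quotas: Arden 1.744, Brisco 5.513, Carrow 5.868, Dorne 0.440, Eskel 0.965, Farrow 5.470.
Lower quotas: Arden 1, Brisco 5, Carrow 5, Dorne 0, Eskel 0, Farrow 5 (sum 16, leaving 4 seats).
Remainders in descending order: Eskel 0.965, Carrow 0.868, Arden 0.744, Brisco 0.513, Farrow 0.470, Dorne 0.440.
Largest remainders: Eskel, Carrow, Arden, Brisco receive the extra seats.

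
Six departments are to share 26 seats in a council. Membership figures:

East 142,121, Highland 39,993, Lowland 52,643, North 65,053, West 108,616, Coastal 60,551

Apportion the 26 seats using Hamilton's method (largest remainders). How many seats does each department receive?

Total 468977; standard divisor 468977/26 ≈ 18037.577.
Standard quotas: East 7.8792, Highland 2.2172, Lowland 2.9185, North 3.6065, West 6.0217, Coastal 3.3569.
Lower quotas: East 7, Highland 2, Lowland 2, North 3, West 6, Coastal 3 (sum 23, leaving 3 seats).
Remainders in descending order: Lowland 0.9185, East 0.8792, North 0.6065, Coastal 0.3569, Highland 0.2172, West 0.0217.
The surplus seats go to Lowland, East, North.

East: 8; Highland: 2; Lowland: 3; North: 4; West: 6; Coastal: 3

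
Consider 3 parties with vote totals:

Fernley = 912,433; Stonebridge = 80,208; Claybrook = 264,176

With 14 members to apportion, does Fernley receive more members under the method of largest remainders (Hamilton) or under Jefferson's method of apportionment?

Jefferson

Hamilton: Fernley 10, Stonebridge 1, Claybrook 3.
Jefferson: Fernley 11, Stonebridge 0, Claybrook 3.
Fernley gets 10 under Hamilton and 11 under Jefferson.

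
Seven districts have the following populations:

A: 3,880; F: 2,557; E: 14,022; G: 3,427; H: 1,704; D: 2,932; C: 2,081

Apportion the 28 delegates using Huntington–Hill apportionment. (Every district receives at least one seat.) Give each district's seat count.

A=3, F=2, E=13, G=3, H=2, D=3, C=2

With divisor 1121: modified quotas A 3.461, F 2.281, E 12.508, G 3.057, H 1.520, D 2.616, C 1.856.
Geometric-mean thresholds: A √(3·4)=3.464, F √(2·3)=2.449, E √(12·13)=12.490, G √(3·4)=3.464, H √(1·2)=1.414, D √(2·3)=2.449, C √(1·2)=1.414.
Each quota rounded against its threshold gives A 3, F 2, E 13, G 3, H 2, D 3, C 2 (total 28).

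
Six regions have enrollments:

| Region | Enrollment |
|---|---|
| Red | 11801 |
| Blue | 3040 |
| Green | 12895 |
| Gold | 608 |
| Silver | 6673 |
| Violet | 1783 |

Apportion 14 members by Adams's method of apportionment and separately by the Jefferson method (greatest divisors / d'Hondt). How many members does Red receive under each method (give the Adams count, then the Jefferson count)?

Adams: Red 4, Blue 1, Green 4, Gold 1, Silver 3, Violet 1.
Jefferson: Red 5, Blue 1, Green 5, Gold 0, Silver 3, Violet 0.
Red gets 4 under Adams and 5 under Jefferson.

4 and 5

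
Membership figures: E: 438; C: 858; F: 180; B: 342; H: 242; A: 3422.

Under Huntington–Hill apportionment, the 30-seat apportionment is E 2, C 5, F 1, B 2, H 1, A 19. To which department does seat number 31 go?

E

Priority for the next seat is population ÷ (√(s·(s+1))).
Priorities: E 178.813, C 156.649, F 127.279, B 139.621, H 171.120, A 175.545.
Highest priority: E.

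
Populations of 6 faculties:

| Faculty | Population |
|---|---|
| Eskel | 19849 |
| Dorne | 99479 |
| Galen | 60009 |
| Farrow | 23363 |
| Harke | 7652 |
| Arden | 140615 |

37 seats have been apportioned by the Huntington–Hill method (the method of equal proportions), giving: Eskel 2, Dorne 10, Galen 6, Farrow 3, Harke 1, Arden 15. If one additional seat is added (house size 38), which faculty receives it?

Dorne

Priority for the next seat is population ÷ (√(s·(s+1))).
Priorities: Eskel 8103.320, Dorne 9484.950, Galen 9259.590, Farrow 6744.317, Harke 5410.781, Arden 9076.659.
Highest priority: Dorne.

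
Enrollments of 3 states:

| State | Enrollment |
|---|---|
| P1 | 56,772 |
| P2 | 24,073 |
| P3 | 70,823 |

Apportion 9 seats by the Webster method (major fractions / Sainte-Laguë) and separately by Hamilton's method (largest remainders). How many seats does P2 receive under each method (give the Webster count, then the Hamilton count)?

1 and 2

Webster: P1 4, P2 1, P3 4.
Hamilton: P1 3, P2 2, P3 4.
P2 gets 1 under Webster and 2 under Hamilton.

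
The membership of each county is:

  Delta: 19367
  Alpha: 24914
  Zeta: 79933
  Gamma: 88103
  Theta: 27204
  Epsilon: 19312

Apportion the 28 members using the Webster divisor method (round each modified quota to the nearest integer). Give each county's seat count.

Delta 2, Alpha 3, Zeta 9, Gamma 9, Theta 3, Epsilon 2

Standard divisor 258833/28 ≈ 9244.036; standard quotas: Delta 2.095, Alpha 2.695, Zeta 8.647, Gamma 9.531, Theta 2.943, Epsilon 2.089.
Rounding to the nearest integer gives 2, 3, 9, 10, 3, 2 = 29 seats, so the divisor must be adjusted.
With modified divisor 9300: modified quotas Delta 2.082, Alpha 2.679, Zeta 8.595, Gamma 9.473, Theta 2.925, Epsilon 2.077.
Rounding to the nearest integer: Delta 2, Alpha 3, Zeta 9, Gamma 9, Theta 3, Epsilon 2 (total 28).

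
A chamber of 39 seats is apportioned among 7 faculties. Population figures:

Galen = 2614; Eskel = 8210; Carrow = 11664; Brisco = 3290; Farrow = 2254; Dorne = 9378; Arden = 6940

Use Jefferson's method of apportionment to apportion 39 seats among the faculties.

Galen=2; Eskel=7; Carrow=11; Brisco=3; Farrow=2; Dorne=8; Arden=6

Standard divisor 44350/39 ≈ 1137.179; standard quotas: Galen 2.299, Eskel 7.220, Carrow 10.257, Brisco 2.893, Farrow 1.982, Dorne 8.247, Arden 6.103.
Rounding down gives 2, 7, 10, 2, 1, 8, 6 = 36 seats, so the divisor must be adjusted.
With modified divisor 1050: modified quotas Galen 2.490, Eskel 7.819, Carrow 11.109, Brisco 3.133, Farrow 2.147, Dorne 8.931, Arden 6.610.
Rounding down: Galen 2, Eskel 7, Carrow 11, Brisco 3, Farrow 2, Dorne 8, Arden 6 (total 39).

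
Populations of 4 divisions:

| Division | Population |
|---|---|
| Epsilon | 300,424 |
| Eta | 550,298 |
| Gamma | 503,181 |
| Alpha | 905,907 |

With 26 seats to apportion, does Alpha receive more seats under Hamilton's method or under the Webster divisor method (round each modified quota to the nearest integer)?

Webster

Hamilton: Epsilon 4, Eta 6, Gamma 6, Alpha 10.
Webster: Epsilon 3, Eta 6, Gamma 6, Alpha 11.
Alpha gets 10 under Hamilton and 11 under Webster.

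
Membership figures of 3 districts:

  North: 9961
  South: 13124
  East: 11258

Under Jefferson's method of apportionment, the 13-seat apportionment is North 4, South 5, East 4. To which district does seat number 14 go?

Priority for the next seat is population ÷ (current seats + 1).
Priorities: North 1992.200, South 2187.333, East 2251.600.
Highest priority: East.

East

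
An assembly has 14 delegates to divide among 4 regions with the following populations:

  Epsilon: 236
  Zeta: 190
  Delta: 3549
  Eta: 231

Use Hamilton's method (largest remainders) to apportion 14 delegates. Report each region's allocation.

Epsilon=1, Zeta=0, Delta=12, Eta=1

Standard divisor: 4206 ÷ 14 ≈ 300.429.
Standard quotas: Epsilon 0.786, Zeta 0.632, Delta 11.813, Eta 0.769.
Lower quotas: Epsilon 0, Zeta 0, Delta 11, Eta 0 (sum 11, leaving 3 seats).
Remainders in descending order: Delta 0.813, Epsilon 0.786, Eta 0.769, Zeta 0.632.
Largest remainders: Delta, Epsilon, Eta receive the extra seats.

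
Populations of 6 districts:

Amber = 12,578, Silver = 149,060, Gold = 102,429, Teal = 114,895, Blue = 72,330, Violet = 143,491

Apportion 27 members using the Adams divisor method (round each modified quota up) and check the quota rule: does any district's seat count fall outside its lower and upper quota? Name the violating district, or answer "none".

none

Standard quotas: Amber 0.571, Silver 6.767, Gold 4.650, Teal 5.216, Blue 3.283, Violet 6.514.
Adams allocation: Amber 1, Silver 7, Gold 5, Teal 5, Blue 3, Violet 6.
Every allocation lies between the lower and upper quota.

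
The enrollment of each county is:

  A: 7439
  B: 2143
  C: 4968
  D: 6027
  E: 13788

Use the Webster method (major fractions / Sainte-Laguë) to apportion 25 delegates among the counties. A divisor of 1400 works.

A 5, B 2, C 4, D 4, E 10

With modified divisor 1400: modified quotas A 5.314, B 1.531, C 3.549, D 4.305, E 9.849.
Rounding to the nearest integer: A 5, B 2, C 4, D 4, E 10 (total 25).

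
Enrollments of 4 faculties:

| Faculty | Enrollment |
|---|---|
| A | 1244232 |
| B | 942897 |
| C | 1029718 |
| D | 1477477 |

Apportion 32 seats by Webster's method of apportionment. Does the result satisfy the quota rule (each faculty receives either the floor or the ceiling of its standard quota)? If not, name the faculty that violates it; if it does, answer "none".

none

Standard quotas: A 8.482, B 6.427, C 7.019, D 10.072.
Webster allocation: A 9, B 6, C 7, D 10.
Every allocation lies between the lower and upper quota.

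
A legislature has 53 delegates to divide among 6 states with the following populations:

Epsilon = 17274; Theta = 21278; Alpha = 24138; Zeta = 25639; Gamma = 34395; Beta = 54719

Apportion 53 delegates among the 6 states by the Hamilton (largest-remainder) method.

Epsilon 5, Theta 7, Alpha 7, Zeta 8, Gamma 10, Beta 16

Total 177443; standard divisor 177443/53 ≈ 3347.981.
Standard quotas: Epsilon 5.1595, Theta 6.3555, Alpha 7.2097, Zeta 7.6580, Gamma 10.2734, Beta 16.3439.
Lower quotas: Epsilon 5, Theta 6, Alpha 7, Zeta 7, Gamma 10, Beta 16 (sum 51, leaving 2 seats).
Remainders in descending order: Zeta 0.6580, Theta 0.3555, Beta 0.3439, Gamma 0.2734, Alpha 0.2097, Epsilon 0.1595.
The surplus seats go to Zeta, Theta.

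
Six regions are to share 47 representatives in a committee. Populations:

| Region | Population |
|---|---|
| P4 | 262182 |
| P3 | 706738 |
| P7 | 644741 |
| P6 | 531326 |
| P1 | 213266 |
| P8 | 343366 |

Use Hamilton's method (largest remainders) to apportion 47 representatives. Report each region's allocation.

The standard divisor is 2701619/47 ≈ 57481.255.
Standard quotas: P4 4.5612, P3 12.2951, P7 11.2165, P6 9.2435, P1 3.7102, P8 5.9735.
Lower quotas: P4 4, P3 12, P7 11, P6 9, P1 3, P8 5 (sum 44, leaving 3 seats).
Remainders in descending order: P8 0.9735, P1 0.7102, P4 0.5612, P3 0.2951, P6 0.2435, P7 0.2165.
Largest remainders: P8, P1, P4 receive the extra seats.

P4: 5, P3: 12, P7: 11, P6: 9, P1: 4, P8: 6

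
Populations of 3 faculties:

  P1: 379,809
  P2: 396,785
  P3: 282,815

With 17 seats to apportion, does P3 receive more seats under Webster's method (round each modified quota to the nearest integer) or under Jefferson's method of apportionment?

Webster: P1 6, P2 6, P3 5.
Jefferson: P1 6, P2 7, P3 4.
P3 gets 5 under Webster and 4 under Jefferson.

Webster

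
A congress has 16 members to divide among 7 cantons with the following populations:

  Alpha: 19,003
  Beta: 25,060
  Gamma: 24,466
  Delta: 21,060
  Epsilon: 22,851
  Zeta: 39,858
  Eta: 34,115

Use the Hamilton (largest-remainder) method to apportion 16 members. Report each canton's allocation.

Alpha=2, Beta=2, Gamma=2, Delta=2, Epsilon=2, Zeta=3, Eta=3

Standard divisor: 186413 ÷ 16 ≈ 11650.812.
Standard quotas: Alpha 1.6310, Beta 2.1509, Gamma 2.0999, Delta 1.8076, Epsilon 1.9613, Zeta 3.4210, Eta 2.9281.
Lower quotas: Alpha 1, Beta 2, Gamma 2, Delta 1, Epsilon 1, Zeta 3, Eta 2 (sum 12, leaving 4 seats).
Remainders in descending order: Epsilon 0.9613, Eta 0.9281, Delta 0.8076, Alpha 0.6310, Zeta 0.4210, Beta 0.1509, Gamma 0.0999.
The surplus seats go to Epsilon, Eta, Delta, Alpha.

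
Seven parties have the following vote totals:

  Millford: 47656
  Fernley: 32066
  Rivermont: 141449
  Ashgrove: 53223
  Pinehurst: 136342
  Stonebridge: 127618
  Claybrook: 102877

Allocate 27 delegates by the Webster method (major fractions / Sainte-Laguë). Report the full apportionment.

Standard divisor 641231/27 ≈ 23749.296; standard quotas: Millford 2.007, Fernley 1.350, Rivermont 5.956, Ashgrove 2.241, Pinehurst 5.741, Stonebridge 5.374, Claybrook 4.332.
Rounding to the nearest integer gives 2, 1, 6, 2, 6, 5, 4 = 26 seats, so the divisor must be adjusted.
With modified divisor 23000: modified quotas Millford 2.072, Fernley 1.394, Rivermont 6.150, Ashgrove 2.314, Pinehurst 5.928, Stonebridge 5.549, Claybrook 4.473.
Rounding to the nearest integer: Millford 2, Fernley 1, Rivermont 6, Ashgrove 2, Pinehurst 6, Stonebridge 6, Claybrook 4 (total 27).

Millford: 2, Fernley: 1, Rivermont: 6, Ashgrove: 2, Pinehurst: 6, Stonebridge: 6, Claybrook: 4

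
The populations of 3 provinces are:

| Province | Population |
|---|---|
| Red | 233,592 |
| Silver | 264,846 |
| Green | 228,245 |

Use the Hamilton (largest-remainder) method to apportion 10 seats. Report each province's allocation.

The standard divisor is 726683/10 ≈ 72668.3.
Standard quotas: Red 3.2145, Silver 3.6446, Green 3.1409.
Lower quotas: Red 3, Silver 3, Green 3 (sum 9, leaving 1 seat).
Remainders in descending order: Silver 0.6446, Red 0.2145, Green 0.1409.
The surplus seat goes to Silver.

Red 3; Silver 4; Green 3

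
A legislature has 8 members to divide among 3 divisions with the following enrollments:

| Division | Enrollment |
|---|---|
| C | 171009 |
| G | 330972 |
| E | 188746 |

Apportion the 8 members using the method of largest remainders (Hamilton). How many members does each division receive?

C=2; G=4; E=2

Total 690727; standard divisor 690727/8 ≈ 86340.875.
Standard quotas: C 1.9806, G 3.8333, E 2.1861.
Lower quotas: C 1, G 3, E 2 (sum 6, leaving 2 seats).
Remainders in descending order: C 0.9806, G 0.8333, E 0.1861.
The surplus seats go to C, G.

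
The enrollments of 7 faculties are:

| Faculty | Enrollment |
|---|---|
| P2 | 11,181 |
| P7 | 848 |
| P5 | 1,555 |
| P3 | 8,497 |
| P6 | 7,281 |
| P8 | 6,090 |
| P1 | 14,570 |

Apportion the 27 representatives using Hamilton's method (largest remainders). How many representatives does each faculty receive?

Standard divisor: 50022 ÷ 27 ≈ 1852.667.
Standard quotas: P2 6.0351, P7 0.4577, P5 0.8393, P3 4.5864, P6 3.9300, P8 3.2872, P1 7.8643.
Lower quotas: P2 6, P7 0, P5 0, P3 4, P6 3, P8 3, P1 7 (sum 23, leaving 4 seats).
Remainders in descending order: P6 0.9300, P1 0.8643, P5 0.8393, P3 0.5864, P7 0.4577, P8 0.2872, P2 0.0351.
Largest remainders: P6, P1, P5, P3 receive the extra seats.

P2 6, P7 0, P5 1, P3 5, P6 4, P8 3, P1 8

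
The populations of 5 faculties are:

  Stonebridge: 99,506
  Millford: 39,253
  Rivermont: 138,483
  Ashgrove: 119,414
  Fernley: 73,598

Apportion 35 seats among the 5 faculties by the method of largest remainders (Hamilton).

Stonebridge=7, Millford=3, Rivermont=10, Ashgrove=9, Fernley=6

The standard divisor is 470254/35 ≈ 13435.829.
Standard quotas: Stonebridge 7.4060, Millford 2.9215, Rivermont 10.3070, Ashgrove 8.8877, Fernley 5.4777.
Lower quotas: Stonebridge 7, Millford 2, Rivermont 10, Ashgrove 8, Fernley 5 (sum 32, leaving 3 seats).
Remainders in descending order: Millford 0.9215, Ashgrove 0.8877, Fernley 0.4777, Stonebridge 0.4060, Rivermont 0.3070.
The surplus seats go to Millford, Ashgrove, Fernley.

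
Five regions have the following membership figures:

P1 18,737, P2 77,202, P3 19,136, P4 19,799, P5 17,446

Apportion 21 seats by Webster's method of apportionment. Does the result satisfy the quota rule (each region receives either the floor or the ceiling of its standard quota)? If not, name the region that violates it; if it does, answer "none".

Standard quotas: P1 2.583, P2 10.644, P3 2.638, P4 2.730, P5 2.405.
Webster allocation: P1 3, P2 10, P3 3, P4 3, P5 2.
Every allocation lies between the lower and upper quota.

none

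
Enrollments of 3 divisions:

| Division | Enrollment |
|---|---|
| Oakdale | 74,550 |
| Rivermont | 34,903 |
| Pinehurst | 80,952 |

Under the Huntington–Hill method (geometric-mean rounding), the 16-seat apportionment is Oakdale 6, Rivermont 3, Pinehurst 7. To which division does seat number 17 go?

Priority for the next seat is population ÷ (√(s·(s+1))).
Priorities: Oakdale 11503.315, Rivermont 10075.628, Pinehurst 10817.666.
Highest priority: Oakdale.

Oakdale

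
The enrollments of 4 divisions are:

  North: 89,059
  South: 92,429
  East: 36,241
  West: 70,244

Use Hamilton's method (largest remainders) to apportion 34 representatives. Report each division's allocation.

North: 11, South: 11, East: 4, West: 8

Standard divisor: 287973 ÷ 34 ≈ 8469.794.
Standard quotas: North 10.5149, South 10.9128, East 4.2789, West 8.2935.
Lower quotas: North 10, South 10, East 4, West 8 (sum 32, leaving 2 seats).
Remainders in descending order: South 0.9128, North 0.5149, West 0.2935, East 0.2789.
The surplus seats go to South, North.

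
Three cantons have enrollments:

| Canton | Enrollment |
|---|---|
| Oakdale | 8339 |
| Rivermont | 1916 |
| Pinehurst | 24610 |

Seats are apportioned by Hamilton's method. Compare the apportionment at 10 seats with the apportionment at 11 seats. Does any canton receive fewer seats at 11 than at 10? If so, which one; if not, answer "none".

At 10 seats: Oakdale 2, Rivermont 1, Pinehurst 7.
At 11 seats: Oakdale 3, Rivermont 0, Pinehurst 8.
Rivermont drops from 1 to 0.

Rivermont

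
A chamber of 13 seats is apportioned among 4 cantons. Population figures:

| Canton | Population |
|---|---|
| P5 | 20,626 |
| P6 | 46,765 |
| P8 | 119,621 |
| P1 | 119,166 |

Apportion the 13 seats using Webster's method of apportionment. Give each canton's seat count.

P5 1, P6 2, P8 5, P1 5

Standard divisor 306178/13 ≈ 23552.154; standard quotas: P5 0.876, P6 1.986, P8 5.079, P1 5.060.
Rounding to the nearest integer gives P5 1, P6 2, P8 5, P1 5 — total 13, matching the house size, so no adjustment is needed.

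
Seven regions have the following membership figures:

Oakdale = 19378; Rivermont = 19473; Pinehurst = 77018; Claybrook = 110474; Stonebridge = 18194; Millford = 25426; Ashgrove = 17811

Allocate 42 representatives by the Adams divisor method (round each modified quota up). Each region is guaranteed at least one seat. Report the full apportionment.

Standard divisor 287774/42 ≈ 6851.762; standard quotas: Oakdale 2.828, Rivermont 2.842, Pinehurst 11.241, Claybrook 16.123, Stonebridge 2.655, Millford 3.711, Ashgrove 2.599.
Rounding up gives 3, 3, 12, 17, 3, 4, 3 = 45 seats, so the divisor must be adjusted.
With modified divisor 7500: modified quotas Oakdale 2.584, Rivermont 2.596, Pinehurst 10.269, Claybrook 14.730, Stonebridge 2.426, Millford 3.390, Ashgrove 2.375.
Rounding up: Oakdale 3, Rivermont 3, Pinehurst 11, Claybrook 15, Stonebridge 3, Millford 4, Ashgrove 3 (total 42).

Oakdale 3; Rivermont 3; Pinehurst 11; Claybrook 15; Stonebridge 3; Millford 4; Ashgrove 3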